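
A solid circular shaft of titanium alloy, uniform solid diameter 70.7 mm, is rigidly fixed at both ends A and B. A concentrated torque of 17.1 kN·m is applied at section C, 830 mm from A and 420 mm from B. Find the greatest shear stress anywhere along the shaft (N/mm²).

With uniform GJ and both ends fixed, compatibility θ_AC = θ_CB gives T_A·a = T_B·b, together with T_A + T_B = T₀.
T_A = T₀·b/(a+b) = 17100·420/1250 = 5746 N·m; T_B = 11350 N·m.
τ in each portion: τ_AC = 8.28×10^7 Pa, τ_CB = 1.64×10^8 Pa; maximum is in CB.
τ_max = T_CB·r/J = 11350·0.0353/2.45×10^-6 = 1.636×10^8 Pa.

164 N/mm²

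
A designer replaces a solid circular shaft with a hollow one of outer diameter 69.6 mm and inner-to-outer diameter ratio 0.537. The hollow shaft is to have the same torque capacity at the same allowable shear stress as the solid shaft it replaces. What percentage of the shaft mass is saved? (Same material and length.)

24.6 %

Equal τ_max and T ⇒ the solid shaft needs d_s³ = d_o³(1−k⁴), so d_s = 69.6·(1−0.537⁴)^(1/3) = 67.61 mm.
Area ratio A_h/A_s = d_o²(1−k²)/d_s² = (1−k²)/(1−k⁴)^(2/3) = 0.7540.
Mass saving = 1 − 0.7540 = 24.6 %.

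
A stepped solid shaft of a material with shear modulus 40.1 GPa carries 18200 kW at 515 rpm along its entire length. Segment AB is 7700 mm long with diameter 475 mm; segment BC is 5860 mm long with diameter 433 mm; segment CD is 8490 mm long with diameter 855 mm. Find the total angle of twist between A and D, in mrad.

ω = 2π·515/60 = 53.93 rad/s, so T = P/ω = 18200×10³ / 53.93 = 337500 N·m.
J_AB = π(0.475)⁴/32 = 5.00×10^-3 m⁴; J_BC = π(0.433)⁴/32 = 3.45×10^-3 m⁴; J_CD = π(0.855)⁴/32 = 0.0525 m⁴.
θ = (T/G)·Σ L_i/J_i = (337500/40.1×10⁹)·(7.70/5.00×10^-3 + 5.86/3.45×10^-3 + 8.49/0.0525) = 0.02862 rad.

28.6 mrad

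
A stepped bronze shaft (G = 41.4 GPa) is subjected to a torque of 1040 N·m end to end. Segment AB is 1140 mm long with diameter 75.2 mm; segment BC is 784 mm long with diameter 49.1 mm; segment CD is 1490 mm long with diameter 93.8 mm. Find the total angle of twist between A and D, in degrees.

J_AB = π(0.0752)⁴/32 = 3.14×10^-6 m⁴; J_BC = π(0.0491)⁴/32 = 5.71×10^-7 m⁴; J_CD = π(0.0938)⁴/32 = 7.60×10^-6 m⁴.
θ = (T/G)·Σ L_i/J_i = (1040/41.4×10⁹)·(1.14/3.14×10^-6 + 0.784/5.71×10^-7 + 1.49/7.60×10^-6) = 0.04856 rad.

2.78°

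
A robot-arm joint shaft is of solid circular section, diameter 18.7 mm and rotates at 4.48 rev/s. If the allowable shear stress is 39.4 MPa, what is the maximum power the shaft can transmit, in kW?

J = πd⁴/32 = π(0.0187)⁴/32 = 1.201×10^-8 m⁴.
T_max = τ_allow·J/r = 3.94×10^7 × 1.201×10^-8 / 0.00935 = 50.59 N·m.
ω = 2π·4.48 = 28.15 rad/s, so P_max = T_max·ω = 1424 W.

1.42 kW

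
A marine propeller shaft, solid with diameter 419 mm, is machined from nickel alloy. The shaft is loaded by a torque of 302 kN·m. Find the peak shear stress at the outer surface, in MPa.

J = πd⁴/32 = π(0.419)⁴/32 = 3.026×10^-3 m⁴.
τ_max = T·r/J = 302000 × 0.209 / 3.026×10^-3 = 2.091×10^7 Pa.

20.9 MPa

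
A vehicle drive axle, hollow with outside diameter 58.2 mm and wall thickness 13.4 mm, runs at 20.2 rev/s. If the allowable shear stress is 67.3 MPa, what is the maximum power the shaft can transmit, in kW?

303 kW

J = π(d_o⁴ − d_i⁴)/32 = π(0.0582⁴ − 0.0314⁴)/32 = 1.031×10^-6 m⁴.
T_max = τ_allow·J/r = 6.73×10^7 × 1.031×10^-6 / 0.0291 = 2384 N·m.
ω = 2π·20.2 = 126.9 rad/s, so P_max = T_max·ω = 3.026×10^5 W.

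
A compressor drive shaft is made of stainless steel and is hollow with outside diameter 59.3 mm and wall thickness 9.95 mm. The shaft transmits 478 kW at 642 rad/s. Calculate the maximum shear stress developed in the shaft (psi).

ω = 642 rad/s, so T = P/ω = 478×10³ / 642.0 = 744.5 N·m.
J = π(d_o⁴ − d_i⁴)/32 = π(0.0593⁴ − 0.0394⁴)/32 = 9.774×10^-7 m⁴.
τ_max = T·r/J = 744.5 × 0.0296 / 9.774×10^-7 = 2.259×10^7 Pa.

3280 psi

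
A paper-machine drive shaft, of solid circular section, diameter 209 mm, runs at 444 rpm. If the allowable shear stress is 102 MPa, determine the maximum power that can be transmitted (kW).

8500 kW

J = πd⁴/32 = π(0.209)⁴/32 = 1.873×10^-4 m⁴.
T_max = τ_allow·J/r = 1.02×10^8 × 1.873×10^-4 / 0.104 = 182800 N·m.
ω = 2π·444/60 = 46.50 rad/s, so P_max = T_max·ω = 8.501×10^6 W.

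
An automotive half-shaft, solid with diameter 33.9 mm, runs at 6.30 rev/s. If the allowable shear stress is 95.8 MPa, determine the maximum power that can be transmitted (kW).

29.0 kW

J = πd⁴/32 = π(0.0339)⁴/32 = 1.297×10^-7 m⁴.
T_max = τ_allow·J/r = 9.58×10^7 × 1.297×10^-7 / 0.0169 = 732.8 N·m.
ω = 2π·6.30 = 39.58 rad/s, so P_max = T_max·ω = 2.901×10^4 W.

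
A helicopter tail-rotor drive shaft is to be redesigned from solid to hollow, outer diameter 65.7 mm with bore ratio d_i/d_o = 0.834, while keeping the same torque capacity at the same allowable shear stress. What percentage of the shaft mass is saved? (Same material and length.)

52.7 %

Equal τ_max and T ⇒ the solid shaft needs d_s³ = d_o³(1−k⁴), so d_s = 65.7·(1−0.834⁴)^(1/3) = 52.70 mm.
Area ratio A_h/A_s = d_o²(1−k²)/d_s² = (1−k²)/(1−k⁴)^(2/3) = 0.4731.
Mass saving = 1 − 0.4731 = 52.7 %.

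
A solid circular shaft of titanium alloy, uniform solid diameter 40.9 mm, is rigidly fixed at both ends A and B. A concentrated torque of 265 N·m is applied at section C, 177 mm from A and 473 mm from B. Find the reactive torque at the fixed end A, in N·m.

With uniform GJ and both ends fixed, compatibility θ_AC = θ_CB gives T_A·a = T_B·b, together with T_A + T_B = T₀.
T_A = T₀·b/(a+b) = 265.0·473/650.0 = 192.8 N·m; T_B = 72.16 N·m.

193 N·m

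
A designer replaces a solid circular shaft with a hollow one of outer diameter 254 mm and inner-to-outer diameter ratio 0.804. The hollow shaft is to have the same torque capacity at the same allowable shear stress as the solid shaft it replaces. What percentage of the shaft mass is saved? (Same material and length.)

Equal τ_max and T ⇒ the solid shaft needs d_s³ = d_o³(1−k⁴), so d_s = 254·(1−0.804⁴)^(1/3) = 212.1 mm.
Area ratio A_h/A_s = d_o²(1−k²)/d_s² = (1−k²)/(1−k⁴)^(2/3) = 0.5072.
Mass saving = 1 − 0.5072 = 49.3 %.

49.3 %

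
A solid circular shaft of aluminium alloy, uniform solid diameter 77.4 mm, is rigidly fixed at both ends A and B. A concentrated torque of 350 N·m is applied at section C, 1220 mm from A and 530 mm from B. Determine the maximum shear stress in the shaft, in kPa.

With uniform GJ and both ends fixed, compatibility θ_AC = θ_CB gives T_A·a = T_B·b, together with T_A + T_B = T₀.
T_A = T₀·b/(a+b) = 350.0·530/1750 = 106.0 N·m; T_B = 244.0 N·m.
τ in each portion: τ_AC = 1.16×10^6 Pa, τ_CB = 2.68×10^6 Pa; maximum is in CB.
τ_max = T_CB·r/J = 244.0·0.0387/3.52×10^-6 = 2.680×10^6 Pa.

2680 kPa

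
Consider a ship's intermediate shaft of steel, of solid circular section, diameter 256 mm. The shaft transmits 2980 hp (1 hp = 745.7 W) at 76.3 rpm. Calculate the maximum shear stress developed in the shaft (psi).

12200 psi

ω = 2π·76.3/60 = 7.990 rad/s, so T = P/ω = 2980×745.7 / 7.990 = 278100 N·m.
J = πd⁴/32 = π(0.256)⁴/32 = 4.217×10^-4 m⁴.
τ_max = T·r/J = 278100 × 0.128 / 4.217×10^-4 = 8.443×10^7 Pa.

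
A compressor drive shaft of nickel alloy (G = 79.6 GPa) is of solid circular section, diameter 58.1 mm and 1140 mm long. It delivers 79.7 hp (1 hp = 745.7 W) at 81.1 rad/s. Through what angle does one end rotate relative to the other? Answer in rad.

ω = 81.1 rad/s, so T = P/ω = 79.7×745.7 / 81.10 = 732.8 N·m.
J = πd⁴/32 = π(0.0581)⁴/32 = 1.119×10^-6 m⁴.
θ = T·L/(G·J) = 732.8 × 1.14 / (79.6×10⁹ × 1.119×10^-6) = 9.382×10^-3 rad.

0.00938 rad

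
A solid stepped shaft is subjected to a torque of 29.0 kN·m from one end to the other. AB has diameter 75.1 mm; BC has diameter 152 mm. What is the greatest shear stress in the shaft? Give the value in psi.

50600 psi

Under the same torque, τ_max = 16T/(πd³) is largest where d is smallest — segment AB (d = 75.1 mm).
τ_max = 16·29000/(π·(0.0751)³) = 3.487×10^8 Pa.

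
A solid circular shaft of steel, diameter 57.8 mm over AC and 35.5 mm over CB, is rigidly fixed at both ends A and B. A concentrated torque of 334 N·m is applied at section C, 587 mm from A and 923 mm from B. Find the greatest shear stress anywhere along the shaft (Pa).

Compatibility: T_A·a/J_AC = T_B·b/J_CB with T_A + T_B = T₀.
J_AC = 1.10×10^-6 m⁴, J_CB = 1.56×10^-7 m⁴, so T_A = T₀·(J_AC/a)/((J_AC/a)+(J_CB/b)) = 306.3 N·m, T_B = 27.72 N·m.
τ in each portion: τ_AC = 8.08×10^6 Pa, τ_CB = 3.16×10^6 Pa; maximum is in AC.
τ_max = T_AC·r/J = 306.3·0.0289/1.10×10^-6 = 8.078×10^6 Pa.

8.08e6 Pa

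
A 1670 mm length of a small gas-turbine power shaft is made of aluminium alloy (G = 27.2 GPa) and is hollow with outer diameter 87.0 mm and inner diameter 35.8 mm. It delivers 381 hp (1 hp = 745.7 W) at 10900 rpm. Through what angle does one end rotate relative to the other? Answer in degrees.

ω = 2π·10900/60 = 1141 rad/s, so T = P/ω = 381×745.7 / 1141 = 248.9 N·m.
J = π(d_o⁴ − d_i⁴)/32 = π(0.0870⁴ − 0.0358⁴)/32 = 5.463×10^-6 m⁴.
θ = T·L/(G·J) = 248.9 × 1.67 / (27.2×10⁹ × 5.463×10^-6) = 2.797×10^-3 rad.

0.160°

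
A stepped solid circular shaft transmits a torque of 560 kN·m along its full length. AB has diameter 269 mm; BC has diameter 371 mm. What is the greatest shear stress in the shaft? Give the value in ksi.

21.3 ksi

Under the same torque, τ_max = 16T/(πd³) is largest where d is smallest — segment AB (d = 269 mm).
τ_max = 16·560000/(π·(0.269)³) = 1.465×10^8 Pa.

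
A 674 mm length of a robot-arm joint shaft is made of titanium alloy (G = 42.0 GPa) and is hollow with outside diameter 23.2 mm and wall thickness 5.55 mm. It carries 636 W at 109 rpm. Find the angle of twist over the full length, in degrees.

1.95°

ω = 2π·109/60 = 11.41 rad/s, so T = P/ω = 636 / 11.41 = 55.72 N·m.
J = π(d_o⁴ − d_i⁴)/32 = π(0.0232⁴ − 0.0121⁴)/32 = 2.634×10^-8 m⁴.
θ = T·L/(G·J) = 55.72 × 0.674 / (42.0×10⁹ × 2.634×10^-8) = 0.03395 rad.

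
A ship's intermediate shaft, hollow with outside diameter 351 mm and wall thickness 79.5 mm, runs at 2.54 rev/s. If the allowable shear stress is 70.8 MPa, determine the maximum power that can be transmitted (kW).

8740 kW

J = π(d_o⁴ − d_i⁴)/32 = π(0.351⁴ − 0.192⁴)/32 = 1.357×10^-3 m⁴.
T_max = τ_allow·J/r = 7.08×10^7 × 1.357×10^-3 / 0.175 = 547300 N·m.
ω = 2π·2.54 = 15.96 rad/s, so P_max = T_max·ω = 8.735×10^6 W.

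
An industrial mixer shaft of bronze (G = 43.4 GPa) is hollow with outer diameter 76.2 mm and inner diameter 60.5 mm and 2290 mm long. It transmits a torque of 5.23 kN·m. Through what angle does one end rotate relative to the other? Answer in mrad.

138 mrad

J = π(d_o⁴ − d_i⁴)/32 = π(0.0762⁴ − 0.0605⁴)/32 = 1.995×10^-6 m⁴.
θ = T·L/(G·J) = 5230 × 2.29 / (43.4×10⁹ × 1.995×10^-6) = 0.1384 rad.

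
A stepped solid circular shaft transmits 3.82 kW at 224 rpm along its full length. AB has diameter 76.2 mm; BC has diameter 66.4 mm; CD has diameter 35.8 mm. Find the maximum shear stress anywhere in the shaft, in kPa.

18100 kPa

ω = 2π·224/60 = 23.46 rad/s, so T = P/ω = 3.82×10³ / 23.46 = 162.8 N·m.
Under the same torque, τ_max = 16T/(πd³) is largest where d is smallest — segment CD (d = 35.8 mm).
τ_max = 16·162.8/(π·(0.0358)³) = 1.808×10^7 Pa.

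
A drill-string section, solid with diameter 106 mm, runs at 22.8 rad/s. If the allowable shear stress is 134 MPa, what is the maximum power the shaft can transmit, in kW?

714 kW

J = πd⁴/32 = π(0.106)⁴/32 = 1.239×10^-5 m⁴.
T_max = τ_allow·J/r = 1.34×10^8 × 1.239×10^-5 / 0.0530 = 31340 N·m.
ω = 22.8 rad/s, so P_max = T_max·ω = 7.145×10^5 W.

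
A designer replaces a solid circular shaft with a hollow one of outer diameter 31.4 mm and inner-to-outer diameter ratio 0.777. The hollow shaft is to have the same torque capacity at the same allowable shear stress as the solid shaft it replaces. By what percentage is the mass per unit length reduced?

46.4 %

Equal τ_max and T ⇒ the solid shaft needs d_s³ = d_o³(1−k⁴), so d_s = 31.4·(1−0.777⁴)^(1/3) = 27.00 mm.
Area ratio A_h/A_s = d_o²(1−k²)/d_s² = (1−k²)/(1−k⁴)^(2/3) = 0.5361.
Mass saving = 1 − 0.5361 = 46.4 %.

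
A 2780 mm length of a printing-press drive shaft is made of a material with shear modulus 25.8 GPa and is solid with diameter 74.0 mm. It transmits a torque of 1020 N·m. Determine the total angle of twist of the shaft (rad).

0.0373 rad

J = πd⁴/32 = π(0.0740)⁴/32 = 2.944×10^-6 m⁴.
θ = T·L/(G·J) = 1020 × 2.78 / (25.8×10⁹ × 2.944×10^-6) = 0.03733 rad.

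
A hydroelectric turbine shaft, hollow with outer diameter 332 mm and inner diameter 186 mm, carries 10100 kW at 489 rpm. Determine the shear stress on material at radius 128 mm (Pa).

2.35e7 Pa

ω = 2π·489/60 = 51.21 rad/s, so T = P/ω = 10100×10³ / 51.21 = 197200 N·m.
J = π(d_o⁴ − d_i⁴)/32 = π(0.332⁴ − 0.186⁴)/32 = 1.075×10^-3 m⁴.
Shear stress varies linearly with radius: τ = T·r/J = 197200 × 0.128 / 1.075×10^-3 = 2.348×10^7 Pa.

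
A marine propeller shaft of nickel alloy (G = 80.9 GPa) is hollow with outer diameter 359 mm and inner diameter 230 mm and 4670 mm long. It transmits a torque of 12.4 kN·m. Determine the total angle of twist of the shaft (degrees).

J = π(d_o⁴ − d_i⁴)/32 = π(0.359⁴ − 0.230⁴)/32 = 1.356×10^-3 m⁴.
θ = T·L/(G·J) = 12400 × 4.67 / (80.9×10⁹ × 1.356×10^-3) = 5.279×10^-4 rad.

0.0302°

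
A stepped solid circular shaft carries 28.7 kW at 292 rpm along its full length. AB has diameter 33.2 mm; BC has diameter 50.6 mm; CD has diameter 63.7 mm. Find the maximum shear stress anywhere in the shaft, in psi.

18900 psi

ω = 2π·292/60 = 30.58 rad/s, so T = P/ω = 28.7×10³ / 30.58 = 938.6 N·m.
Under the same torque, τ_max = 16T/(πd³) is largest where d is smallest — segment AB (d = 33.2 mm).
τ_max = 16·938.6/(π·(0.0332)³) = 1.306×10^8 Pa.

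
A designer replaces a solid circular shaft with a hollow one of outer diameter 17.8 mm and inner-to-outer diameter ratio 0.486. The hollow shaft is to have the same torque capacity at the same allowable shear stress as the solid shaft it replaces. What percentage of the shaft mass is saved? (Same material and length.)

Equal τ_max and T ⇒ the solid shaft needs d_s³ = d_o³(1−k⁴), so d_s = 17.8·(1−0.486⁴)^(1/3) = 17.46 mm.
Area ratio A_h/A_s = d_o²(1−k²)/d_s² = (1−k²)/(1−k⁴)^(2/3) = 0.7936.
Mass saving = 1 − 0.7936 = 20.6 %.

20.6 %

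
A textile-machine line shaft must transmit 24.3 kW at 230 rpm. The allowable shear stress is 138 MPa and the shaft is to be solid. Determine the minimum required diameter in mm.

ω = 2π·230/60 = 24.09 rad/s, so T = P/ω = 24.3×10³ / 24.09 = 1009 N·m.
For a solid shaft τ_max = 16T/(πd³), so d = (16T/(π τ_allow))^(1/3) = (16·1009/(π·1.38×10^8))^(1/3) = 0.03339 m.

33.4 mm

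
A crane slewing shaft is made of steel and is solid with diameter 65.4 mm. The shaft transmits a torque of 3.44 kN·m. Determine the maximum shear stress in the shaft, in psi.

J = πd⁴/32 = π(0.0654)⁴/32 = 1.796×10^-6 m⁴.
τ_max = T·r/J = 3440 × 0.0327 / 1.796×10^-6 = 6.263×10^7 Pa.

9080 psi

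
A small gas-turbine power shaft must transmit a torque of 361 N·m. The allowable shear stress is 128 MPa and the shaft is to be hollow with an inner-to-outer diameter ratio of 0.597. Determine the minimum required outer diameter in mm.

25.4 mm

For a hollow shaft with d_i/d_o = 0.597: τ_max = 16T/(π d_o³ (1−k⁴)), so d_o = [16T/(π τ_allow (1−k⁴))]^(1/3) = [16·361.0/(π·1.28×10^8·0.8730)]^(1/3) = 0.02543 m.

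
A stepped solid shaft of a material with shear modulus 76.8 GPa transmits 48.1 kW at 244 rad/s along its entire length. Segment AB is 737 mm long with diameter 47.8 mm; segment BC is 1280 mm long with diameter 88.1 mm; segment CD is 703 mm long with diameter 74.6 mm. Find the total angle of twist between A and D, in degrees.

0.277°

ω = 244 rad/s, so T = P/ω = 48.1×10³ / 244.0 = 197.1 N·m.
J_AB = π(0.0478)⁴/32 = 5.13×10^-7 m⁴; J_BC = π(0.0881)⁴/32 = 5.91×10^-6 m⁴; J_CD = π(0.0746)⁴/32 = 3.04×10^-6 m⁴.
θ = (T/G)·Σ L_i/J_i = (197.1/76.8×10⁹)·(0.737/5.13×10^-7 + 1.28/5.91×10^-6 + 0.703/3.04×10^-6) = 4.840×10^-3 rad.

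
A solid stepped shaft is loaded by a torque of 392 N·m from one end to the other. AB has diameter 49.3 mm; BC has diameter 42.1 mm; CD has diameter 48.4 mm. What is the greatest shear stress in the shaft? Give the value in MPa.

26.8 MPa

Under the same torque, τ_max = 16T/(πd³) is largest where d is smallest — segment BC (d = 42.1 mm).
τ_max = 16·392.0/(π·(0.0421)³) = 2.676×10^7 Pa.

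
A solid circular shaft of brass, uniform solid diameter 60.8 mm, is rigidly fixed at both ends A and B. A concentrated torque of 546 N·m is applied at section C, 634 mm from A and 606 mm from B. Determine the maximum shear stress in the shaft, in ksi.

0.917 ksi

With uniform GJ and both ends fixed, compatibility θ_AC = θ_CB gives T_A·a = T_B·b, together with T_A + T_B = T₀.
T_A = T₀·b/(a+b) = 546.0·606/1240 = 266.8 N·m; T_B = 279.2 N·m.
τ in each portion: τ_AC = 6.05×10^6 Pa, τ_CB = 6.33×10^6 Pa; maximum is in CB.
τ_max = T_CB·r/J = 279.2·0.0304/1.34×10^-6 = 6.326×10^6 Pa.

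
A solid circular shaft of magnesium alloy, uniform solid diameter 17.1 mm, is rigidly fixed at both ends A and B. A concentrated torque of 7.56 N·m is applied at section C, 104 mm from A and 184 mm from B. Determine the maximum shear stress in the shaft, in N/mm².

4.92 N/mm²

With uniform GJ and both ends fixed, compatibility θ_AC = θ_CB gives T_A·a = T_B·b, together with T_A + T_B = T₀.
T_A = T₀·b/(a+b) = 7.560·184/288.0 = 4.830 N·m; T_B = 2.730 N·m.
τ in each portion: τ_AC = 4.92×10^6 Pa, τ_CB = 2.78×10^6 Pa; maximum is in AC.
τ_max = T_AC·r/J = 4.830·0.00855/8.39×10^-9 = 4.920×10^6 Pa.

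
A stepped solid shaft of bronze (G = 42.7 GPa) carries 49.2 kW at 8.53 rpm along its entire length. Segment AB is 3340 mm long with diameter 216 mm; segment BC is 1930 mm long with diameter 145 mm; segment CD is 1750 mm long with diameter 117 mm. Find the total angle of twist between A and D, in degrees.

ω = 2π·8.53/60 = 0.8933 rad/s, so T = P/ω = 49.2×10³ / 0.8933 = 55080 N·m.
J_AB = π(0.216)⁴/32 = 2.14×10^-4 m⁴; J_BC = π(0.145)⁴/32 = 4.34×10^-5 m⁴; J_CD = π(0.117)⁴/32 = 1.84×10^-5 m⁴.
θ = (T/G)·Σ L_i/J_i = (55080/42.7×10⁹)·(3.34/2.14×10^-4 + 1.93/4.34×10^-5 + 1.75/1.84×10^-5) = 0.2002 rad.

11.5°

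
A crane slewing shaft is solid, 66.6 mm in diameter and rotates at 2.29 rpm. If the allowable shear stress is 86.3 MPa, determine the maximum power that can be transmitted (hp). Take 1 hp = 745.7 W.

J = πd⁴/32 = π(0.0666)⁴/32 = 1.932×10^-6 m⁴.
T_max = τ_allow·J/r = 8.63×10^7 × 1.932×10^-6 / 0.0333 = 5006 N·m.
ω = 2π·2.29/60 = 0.2398 rad/s, so P_max = T_max·ω = 1200 W.

1.61 hp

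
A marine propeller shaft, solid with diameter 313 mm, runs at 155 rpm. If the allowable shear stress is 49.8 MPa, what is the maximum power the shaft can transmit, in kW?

J = πd⁴/32 = π(0.313)⁴/32 = 9.423×10^-4 m⁴.
T_max = τ_allow·J/r = 4.98×10^7 × 9.423×10^-4 / 0.157 = 299800 N·m.
ω = 2π·155/60 = 16.23 rad/s, so P_max = T_max·ω = 4.867×10^6 W.

4870 kW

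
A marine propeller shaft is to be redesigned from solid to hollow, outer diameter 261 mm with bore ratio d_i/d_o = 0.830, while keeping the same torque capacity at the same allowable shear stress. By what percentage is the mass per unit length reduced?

52.2 %

Equal τ_max and T ⇒ the solid shaft needs d_s³ = d_o³(1−k⁴), so d_s = 261·(1−0.830⁴)^(1/3) = 210.6 mm.
Area ratio A_h/A_s = d_o²(1−k²)/d_s² = (1−k²)/(1−k⁴)^(2/3) = 0.4778.
Mass saving = 1 − 0.4778 = 52.2 %.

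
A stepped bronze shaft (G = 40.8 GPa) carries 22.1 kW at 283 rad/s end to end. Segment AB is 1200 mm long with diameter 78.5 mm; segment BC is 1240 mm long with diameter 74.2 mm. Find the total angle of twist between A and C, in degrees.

ω = 283 rad/s, so T = P/ω = 22.1×10³ / 283.0 = 78.09 N·m.
J_AB = π(0.0785)⁴/32 = 3.73×10^-6 m⁴; J_BC = π(0.0742)⁴/32 = 2.98×10^-6 m⁴.
θ = (T/G)·Σ L_i/J_i = (78.09/40.8×10⁹)·(1.20/3.73×10^-6 + 1.24/2.98×10^-6) = 1.414×10^-3 rad.

0.0810°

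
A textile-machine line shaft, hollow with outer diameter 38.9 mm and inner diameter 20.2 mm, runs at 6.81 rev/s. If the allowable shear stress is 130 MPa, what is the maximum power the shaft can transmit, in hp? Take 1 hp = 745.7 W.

79.9 hp

J = π(d_o⁴ − d_i⁴)/32 = π(0.0389⁴ − 0.0202⁴)/32 = 2.085×10^-7 m⁴.
T_max = τ_allow·J/r = 1.30×10^8 × 2.085×10^-7 / 0.0194 = 1393 N·m.
ω = 2π·6.81 = 42.79 rad/s, so P_max = T_max·ω = 5.962×10^4 W.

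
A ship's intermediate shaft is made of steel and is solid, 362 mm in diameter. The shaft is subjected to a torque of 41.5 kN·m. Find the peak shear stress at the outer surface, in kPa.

J = πd⁴/32 = π(0.362)⁴/32 = 1.686×10^-3 m⁴.
τ_max = T·r/J = 41500 × 0.181 / 1.686×10^-3 = 4.455×10^6 Pa.

4460 kPa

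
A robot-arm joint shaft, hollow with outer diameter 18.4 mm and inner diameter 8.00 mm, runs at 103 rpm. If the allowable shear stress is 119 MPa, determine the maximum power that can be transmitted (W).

1510 W

J = π(d_o⁴ − d_i⁴)/32 = π(0.0184⁴ − 0.00800⁴)/32 = 1.085×10^-8 m⁴.
T_max = τ_allow·J/r = 1.19×10^8 × 1.085×10^-8 / 0.00920 = 140.4 N·m.
ω = 2π·103/60 = 10.79 rad/s, so P_max = T_max·ω = 1514 W.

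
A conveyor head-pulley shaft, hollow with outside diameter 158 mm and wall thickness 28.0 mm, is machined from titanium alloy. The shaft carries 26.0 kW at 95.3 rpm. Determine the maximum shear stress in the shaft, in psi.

590 psi

ω = 2π·95.3/60 = 9.980 rad/s, so T = P/ω = 26.0×10³ / 9.980 = 2605 N·m.
J = π(d_o⁴ − d_i⁴)/32 = π(0.158⁴ − 0.102⁴)/32 = 5.056×10^-5 m⁴.
τ_max = T·r/J = 2605 × 0.0790 / 5.056×10^-5 = 4.071×10^6 Pa.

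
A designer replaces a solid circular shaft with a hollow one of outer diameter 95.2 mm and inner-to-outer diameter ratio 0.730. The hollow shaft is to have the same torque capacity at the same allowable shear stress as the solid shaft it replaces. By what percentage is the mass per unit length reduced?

Equal τ_max and T ⇒ the solid shaft needs d_s³ = d_o³(1−k⁴), so d_s = 95.2·(1−0.730⁴)^(1/3) = 85.17 mm.
Area ratio A_h/A_s = d_o²(1−k²)/d_s² = (1−k²)/(1−k⁴)^(2/3) = 0.5836.
Mass saving = 1 − 0.5836 = 41.6 %.

41.6 %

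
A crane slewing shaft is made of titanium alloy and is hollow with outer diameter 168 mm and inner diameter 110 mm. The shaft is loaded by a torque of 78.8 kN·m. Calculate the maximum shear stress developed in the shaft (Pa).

J = π(d_o⁴ − d_i⁴)/32 = π(0.168⁴ − 0.110⁴)/32 = 6.383×10^-5 m⁴.
τ_max = T·r/J = 78800 × 0.0840 / 6.383×10^-5 = 1.037×10^8 Pa.

1.04e8 Pa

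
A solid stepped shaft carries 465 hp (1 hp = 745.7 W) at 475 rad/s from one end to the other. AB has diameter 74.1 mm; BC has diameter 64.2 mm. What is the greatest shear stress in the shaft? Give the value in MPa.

ω = 475 rad/s, so T = P/ω = 465×745.7 / 475.0 = 730.0 N·m.
Under the same torque, τ_max = 16T/(πd³) is largest where d is smallest — segment BC (d = 64.2 mm).
τ_max = 16·730.0/(π·(0.0642)³) = 1.405×10^7 Pa.

14.1 MPa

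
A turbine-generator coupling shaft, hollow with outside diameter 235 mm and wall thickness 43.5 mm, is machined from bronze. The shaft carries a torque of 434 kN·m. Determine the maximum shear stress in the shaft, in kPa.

J = π(d_o⁴ − d_i⁴)/32 = π(0.235⁴ − 0.148⁴)/32 = 2.523×10^-4 m⁴.
τ_max = T·r/J = 434000 × 0.117 / 2.523×10^-4 = 2.021×10^8 Pa.

202000 kPa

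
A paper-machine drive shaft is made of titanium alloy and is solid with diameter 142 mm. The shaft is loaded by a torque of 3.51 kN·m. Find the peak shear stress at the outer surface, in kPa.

J = πd⁴/32 = π(0.142)⁴/32 = 3.992×10^-5 m⁴.
τ_max = T·r/J = 3510 × 0.0710 / 3.992×10^-5 = 6.243×10^6 Pa.

6240 kPa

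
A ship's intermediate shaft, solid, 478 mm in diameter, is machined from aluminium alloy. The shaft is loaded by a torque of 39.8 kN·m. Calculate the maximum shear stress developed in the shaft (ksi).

J = πd⁴/32 = π(0.478)⁴/32 = 5.125×10^-3 m⁴.
τ_max = T·r/J = 39800 × 0.239 / 5.125×10^-3 = 1.856×10^6 Pa.

0.269 ksi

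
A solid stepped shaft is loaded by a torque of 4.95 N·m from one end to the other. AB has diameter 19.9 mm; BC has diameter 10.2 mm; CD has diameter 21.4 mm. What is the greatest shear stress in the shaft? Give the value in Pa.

Under the same torque, τ_max = 16T/(πd³) is largest where d is smallest — segment BC (d = 10.2 mm).
τ_max = 16·4.950/(π·(0.0102)³) = 2.376×10^7 Pa.

2.38e7 Pa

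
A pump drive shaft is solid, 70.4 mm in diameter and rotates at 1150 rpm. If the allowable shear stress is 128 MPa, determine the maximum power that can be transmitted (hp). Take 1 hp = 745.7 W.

1420 hp

J = πd⁴/32 = π(0.0704)⁴/32 = 2.412×10^-6 m⁴.
T_max = τ_allow·J/r = 1.28×10^8 × 2.412×10^-6 / 0.0352 = 8769 N·m.
ω = 2π·1150/60 = 120.4 rad/s, so P_max = T_max·ω = 1.056×10^6 W.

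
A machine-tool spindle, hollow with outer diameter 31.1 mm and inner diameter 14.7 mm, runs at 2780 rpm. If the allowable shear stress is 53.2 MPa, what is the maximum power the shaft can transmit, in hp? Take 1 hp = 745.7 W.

117 hp

J = π(d_o⁴ − d_i⁴)/32 = π(0.0311⁴ − 0.0147⁴)/32 = 8.726×10^-8 m⁴.
T_max = τ_allow·J/r = 5.32×10^7 × 8.726×10^-8 / 0.0156 = 298.5 N·m.
ω = 2π·2780/60 = 291.1 rad/s, so P_max = T_max·ω = 8.691×10^4 W.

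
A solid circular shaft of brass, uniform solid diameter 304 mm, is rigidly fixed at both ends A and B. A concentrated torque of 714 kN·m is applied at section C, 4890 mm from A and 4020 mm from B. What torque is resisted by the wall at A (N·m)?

322000 N·m

With uniform GJ and both ends fixed, compatibility θ_AC = θ_CB gives T_A·a = T_B·b, together with T_A + T_B = T₀.
T_A = T₀·b/(a+b) = 714000·4020/8910 = 322100 N·m; T_B = 391900 N·m.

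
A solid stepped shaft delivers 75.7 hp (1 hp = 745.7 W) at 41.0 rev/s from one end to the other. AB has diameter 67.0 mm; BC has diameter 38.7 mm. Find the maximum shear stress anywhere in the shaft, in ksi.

2.79 ksi

ω = 2π·41.0 = 257.6 rad/s, so T = P/ω = 75.7×745.7 / 257.6 = 219.1 N·m.
Under the same torque, τ_max = 16T/(πd³) is largest where d is smallest — segment BC (d = 38.7 mm).
τ_max = 16·219.1/(π·(0.0387)³) = 1.925×10^7 Pa.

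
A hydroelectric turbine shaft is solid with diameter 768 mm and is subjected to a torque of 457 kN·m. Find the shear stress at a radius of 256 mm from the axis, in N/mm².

3.43 N/mm²

J = πd⁴/32 = π(0.768)⁴/32 = 0.03415 m⁴.
Shear stress varies linearly with radius: τ = T·r/J = 457000 × 0.256 / 0.03415 = 3.425×10^6 Pa.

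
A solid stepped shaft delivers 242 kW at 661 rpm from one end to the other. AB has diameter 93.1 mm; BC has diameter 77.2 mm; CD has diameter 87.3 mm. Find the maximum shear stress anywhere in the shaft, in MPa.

ω = 2π·661/60 = 69.22 rad/s, so T = P/ω = 242×10³ / 69.22 = 3496 N·m.
Under the same torque, τ_max = 16T/(πd³) is largest where d is smallest — segment BC (d = 77.2 mm).
τ_max = 16·3496/(π·(0.0772)³) = 3.870×10^7 Pa.

38.7 MPa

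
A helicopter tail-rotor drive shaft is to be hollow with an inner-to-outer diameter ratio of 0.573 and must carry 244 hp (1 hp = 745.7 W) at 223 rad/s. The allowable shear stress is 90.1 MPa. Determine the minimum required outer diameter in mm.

37.3 mm

ω = 223 rad/s, so T = P/ω = 244×745.7 / 223.0 = 815.9 N·m.
For a hollow shaft with d_i/d_o = 0.573: τ_max = 16T/(π d_o³ (1−k⁴)), so d_o = [16T/(π τ_allow (1−k⁴))]^(1/3) = [16·815.9/(π·9.01×10^7·0.8922)]^(1/3) = 0.03725 m.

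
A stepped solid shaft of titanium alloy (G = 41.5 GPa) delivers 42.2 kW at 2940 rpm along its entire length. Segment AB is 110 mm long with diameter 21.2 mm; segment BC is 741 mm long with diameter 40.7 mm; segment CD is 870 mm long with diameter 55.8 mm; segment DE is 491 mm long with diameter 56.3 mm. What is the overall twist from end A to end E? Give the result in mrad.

ω = 2π·2940/60 = 307.9 rad/s, so T = P/ω = 42.2×10³ / 307.9 = 137.1 N·m.
J_AB = π(0.0212)⁴/32 = 1.98×10^-8 m⁴; J_BC = π(0.0407)⁴/32 = 2.69×10^-7 m⁴; J_CD = π(0.0558)⁴/32 = 9.52×10^-7 m⁴; J_DE = π(0.0563)⁴/32 = 9.86×10^-7 m⁴.
θ = (T/G)·Σ L_i/J_i = (137.1/41.5×10⁹)·(0.110/1.98×10^-8 + 0.741/2.69×10^-7 + 0.870/9.52×10^-7 + 0.491/9.86×10^-7) = 0.03207 rad.

32.1 mrad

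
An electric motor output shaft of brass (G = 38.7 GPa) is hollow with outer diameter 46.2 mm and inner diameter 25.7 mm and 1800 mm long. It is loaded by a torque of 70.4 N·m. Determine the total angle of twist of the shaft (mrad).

J = π(d_o⁴ − d_i⁴)/32 = π(0.0462⁴ − 0.0257⁴)/32 = 4.044×10^-7 m⁴.
θ = T·L/(G·J) = 70.40 × 1.80 / (38.7×10⁹ × 4.044×10^-7) = 8.096×10^-3 rad.

8.10 mrad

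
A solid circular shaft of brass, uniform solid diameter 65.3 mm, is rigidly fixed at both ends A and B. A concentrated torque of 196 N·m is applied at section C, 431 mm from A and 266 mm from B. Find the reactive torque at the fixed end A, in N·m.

74.8 N·m

With uniform GJ and both ends fixed, compatibility θ_AC = θ_CB gives T_A·a = T_B·b, together with T_A + T_B = T₀.
T_A = T₀·b/(a+b) = 196.0·266/697.0 = 74.80 N·m; T_B = 121.2 N·m.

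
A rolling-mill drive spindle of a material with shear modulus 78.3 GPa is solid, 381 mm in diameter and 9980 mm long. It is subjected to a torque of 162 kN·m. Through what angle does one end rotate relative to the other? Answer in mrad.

9.98 mrad

J = πd⁴/32 = π(0.381)⁴/32 = 2.069×10^-3 m⁴.
θ = T·L/(G·J) = 162000 × 9.98 / (78.3×10⁹ × 2.069×10^-3) = 9.981×10^-3 rad.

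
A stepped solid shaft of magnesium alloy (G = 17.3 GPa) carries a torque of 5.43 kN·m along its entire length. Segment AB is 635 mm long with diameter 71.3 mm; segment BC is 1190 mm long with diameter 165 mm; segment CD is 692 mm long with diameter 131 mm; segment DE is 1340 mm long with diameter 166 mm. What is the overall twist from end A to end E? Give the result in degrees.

J_AB = π(0.0713)⁴/32 = 2.54×10^-6 m⁴; J_BC = π(0.165)⁴/32 = 7.28×10^-5 m⁴; J_CD = π(0.131)⁴/32 = 2.89×10^-5 m⁴; J_DE = π(0.166)⁴/32 = 7.45×10^-5 m⁴.
θ = (T/G)·Σ L_i/J_i = (5430/17.3×10⁹)·(0.635/2.54×10^-6 + 1.19/7.28×10^-5 + 0.692/2.89×10^-5 + 1.34/7.45×10^-5) = 0.09684 rad.

5.55°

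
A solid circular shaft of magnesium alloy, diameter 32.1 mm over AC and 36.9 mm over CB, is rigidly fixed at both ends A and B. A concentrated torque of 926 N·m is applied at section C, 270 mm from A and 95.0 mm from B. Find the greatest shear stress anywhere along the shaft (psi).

11300 psi

Compatibility: T_A·a/J_AC = T_B·b/J_CB with T_A + T_B = T₀.
J_AC = 1.04×10^-7 m⁴, J_CB = 1.82×10^-7 m⁴, so T_A = T₀·(J_AC/a)/((J_AC/a)+(J_CB/b)) = 155.3 N·m, T_B = 770.7 N·m.
τ in each portion: τ_AC = 2.39×10^7 Pa, τ_CB = 7.81×10^7 Pa; maximum is in CB.
τ_max = T_CB·r/J = 770.7·0.0184/1.82×10^-7 = 7.812×10^7 Pa.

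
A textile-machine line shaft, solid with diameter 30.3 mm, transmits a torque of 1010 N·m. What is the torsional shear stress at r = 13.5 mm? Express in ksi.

23.9 ksi

J = πd⁴/32 = π(0.0303)⁴/32 = 8.275×10^-8 m⁴.
Shear stress varies linearly with radius: τ = T·r/J = 1010 × 0.0135 / 8.275×10^-8 = 1.648×10^8 Pa.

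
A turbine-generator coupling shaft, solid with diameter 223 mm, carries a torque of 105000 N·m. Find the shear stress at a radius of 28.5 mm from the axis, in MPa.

J = πd⁴/32 = π(0.223)⁴/32 = 2.428×10^-4 m⁴.
Shear stress varies linearly with radius: τ = T·r/J = 105000 × 0.0285 / 2.428×10^-4 = 1.233×10^7 Pa.

12.3 MPa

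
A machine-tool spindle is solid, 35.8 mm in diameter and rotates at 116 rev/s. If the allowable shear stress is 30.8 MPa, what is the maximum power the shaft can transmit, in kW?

202 kW

J = πd⁴/32 = π(0.0358)⁴/32 = 1.613×10^-7 m⁴.
T_max = τ_allow·J/r = 3.08×10^7 × 1.613×10^-7 / 0.0179 = 277.5 N·m.
ω = 2π·116 = 728.8 rad/s, so P_max = T_max·ω = 2.022×10^5 W.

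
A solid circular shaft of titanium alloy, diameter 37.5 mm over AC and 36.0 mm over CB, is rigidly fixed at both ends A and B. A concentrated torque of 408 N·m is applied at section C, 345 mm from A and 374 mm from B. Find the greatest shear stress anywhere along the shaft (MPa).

Compatibility: T_A·a/J_AC = T_B·b/J_CB with T_A + T_B = T₀.
J_AC = 1.94×10^-7 m⁴, J_CB = 1.65×10^-7 m⁴, so T_A = T₀·(J_AC/a)/((J_AC/a)+(J_CB/b)) = 228.8 N·m, T_B = 179.2 N·m.
τ in each portion: τ_AC = 2.21×10^7 Pa, τ_CB = 1.96×10^7 Pa; maximum is in AC.
τ_max = T_AC·r/J = 228.8·0.0187/1.94×10^-7 = 2.209×10^7 Pa.

22.1 MPa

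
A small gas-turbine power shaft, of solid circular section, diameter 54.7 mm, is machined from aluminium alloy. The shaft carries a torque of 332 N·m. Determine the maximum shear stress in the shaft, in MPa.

10.3 MPa

J = πd⁴/32 = π(0.0547)⁴/32 = 8.789×10^-7 m⁴.
τ_max = T·r/J = 332.0 × 0.0274 / 8.789×10^-7 = 1.033×10^7 Pa.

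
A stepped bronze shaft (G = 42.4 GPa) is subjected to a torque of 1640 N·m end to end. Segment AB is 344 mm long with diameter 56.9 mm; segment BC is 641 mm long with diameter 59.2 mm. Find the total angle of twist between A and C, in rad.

J_AB = π(0.0569)⁴/32 = 1.03×10^-6 m⁴; J_BC = π(0.0592)⁴/32 = 1.21×10^-6 m⁴.
θ = (T/G)·Σ L_i/J_i = (1640/42.4×10⁹)·(0.344/1.03×10^-6 + 0.641/1.21×10^-6) = 0.03349 rad.

0.0335 rad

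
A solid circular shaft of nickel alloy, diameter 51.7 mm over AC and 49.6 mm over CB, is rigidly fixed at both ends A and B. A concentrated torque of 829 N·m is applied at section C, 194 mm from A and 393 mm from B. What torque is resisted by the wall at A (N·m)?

Compatibility: T_A·a/J_AC = T_B·b/J_CB with T_A + T_B = T₀.
J_AC = 7.01×10^-7 m⁴, J_CB = 5.94×10^-7 m⁴, so T_A = T₀·(J_AC/a)/((J_AC/a)+(J_CB/b)) = 584.5 N·m, T_B = 244.5 N·m.

585 N·m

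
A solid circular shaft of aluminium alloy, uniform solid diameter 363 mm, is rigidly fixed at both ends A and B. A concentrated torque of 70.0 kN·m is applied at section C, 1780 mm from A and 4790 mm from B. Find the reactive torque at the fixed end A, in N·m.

51000 N·m

With uniform GJ and both ends fixed, compatibility θ_AC = θ_CB gives T_A·a = T_B·b, together with T_A + T_B = T₀.
T_A = T₀·b/(a+b) = 70000·4790/6570 = 51040 N·m; T_B = 18960 N·m.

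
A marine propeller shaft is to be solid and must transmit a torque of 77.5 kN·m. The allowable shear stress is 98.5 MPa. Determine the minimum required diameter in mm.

For a solid shaft τ_max = 16T/(πd³), so d = (16T/(π τ_allow))^(1/3) = (16·77500/(π·9.85×10^7))^(1/3) = 0.1588 m.

159 mm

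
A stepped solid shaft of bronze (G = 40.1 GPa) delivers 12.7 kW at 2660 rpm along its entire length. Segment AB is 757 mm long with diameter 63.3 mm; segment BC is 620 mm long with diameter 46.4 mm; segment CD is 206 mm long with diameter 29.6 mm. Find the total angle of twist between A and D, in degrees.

ω = 2π·2660/60 = 278.6 rad/s, so T = P/ω = 12.7×10³ / 278.6 = 45.59 N·m.
J_AB = π(0.0633)⁴/32 = 1.58×10^-6 m⁴; J_BC = π(0.0464)⁴/32 = 4.55×10^-7 m⁴; J_CD = π(0.0296)⁴/32 = 7.54×10^-8 m⁴.
θ = (T/G)·Σ L_i/J_i = (45.59/40.1×10⁹)·(0.757/1.58×10^-6 + 0.620/4.55×10^-7 + 0.206/7.54×10^-8) = 5.203×10^-3 rad.

0.298°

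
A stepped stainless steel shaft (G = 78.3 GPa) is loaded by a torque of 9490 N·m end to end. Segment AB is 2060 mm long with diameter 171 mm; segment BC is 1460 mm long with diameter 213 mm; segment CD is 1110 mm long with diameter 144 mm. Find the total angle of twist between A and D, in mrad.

J_AB = π(0.171)⁴/32 = 8.39×10^-5 m⁴; J_BC = π(0.213)⁴/32 = 2.02×10^-4 m⁴; J_CD = π(0.144)⁴/32 = 4.22×10^-5 m⁴.
θ = (T/G)·Σ L_i/J_i = (9490/78.3×10⁹)·(2.06/8.39×10^-5 + 1.46/2.02×10^-4 + 1.11/4.22×10^-5) = 7.037×10^-3 rad.

7.04 mrad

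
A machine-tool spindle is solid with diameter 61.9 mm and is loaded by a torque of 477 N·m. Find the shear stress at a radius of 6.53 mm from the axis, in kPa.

J = πd⁴/32 = π(0.0619)⁴/32 = 1.441×10^-6 m⁴.
Shear stress varies linearly with radius: τ = T·r/J = 477.0 × 0.00653 / 1.441×10^-6 = 2.161×10^6 Pa.

2160 kPa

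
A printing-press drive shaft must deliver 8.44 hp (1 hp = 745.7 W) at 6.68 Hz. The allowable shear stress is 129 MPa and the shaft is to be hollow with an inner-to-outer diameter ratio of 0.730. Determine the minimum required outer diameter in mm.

20.2 mm

ω = 2π·6.68 = 41.97 rad/s, so T = P/ω = 8.44×745.7 / 41.97 = 150.0 N·m.
For a hollow shaft with d_i/d_o = 0.730: τ_max = 16T/(π d_o³ (1−k⁴)), so d_o = [16T/(π τ_allow (1−k⁴))]^(1/3) = [16·150.0/(π·1.29×10^8·0.7160)]^(1/3) = 0.02022 m.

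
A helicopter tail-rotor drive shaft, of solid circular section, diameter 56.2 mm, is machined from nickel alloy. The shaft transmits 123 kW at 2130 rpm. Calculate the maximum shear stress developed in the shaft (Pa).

1.58e7 Pa

ω = 2π·2130/60 = 223.1 rad/s, so T = P/ω = 123×10³ / 223.1 = 551.4 N·m.
J = πd⁴/32 = π(0.0562)⁴/32 = 9.794×10^-7 m⁴.
τ_max = T·r/J = 551.4 × 0.0281 / 9.794×10^-7 = 1.582×10^7 Pa.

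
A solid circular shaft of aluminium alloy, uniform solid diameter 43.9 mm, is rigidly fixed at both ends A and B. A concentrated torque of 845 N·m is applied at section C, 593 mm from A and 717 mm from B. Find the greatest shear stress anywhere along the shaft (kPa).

With uniform GJ and both ends fixed, compatibility θ_AC = θ_CB gives T_A·a = T_B·b, together with T_A + T_B = T₀.
T_A = T₀·b/(a+b) = 845.0·717/1310 = 462.5 N·m; T_B = 382.5 N·m.
τ in each portion: τ_AC = 2.78×10^7 Pa, τ_CB = 2.30×10^7 Pa; maximum is in AC.
τ_max = T_AC·r/J = 462.5·0.0220/3.65×10^-7 = 2.784×10^7 Pa.

27800 kPa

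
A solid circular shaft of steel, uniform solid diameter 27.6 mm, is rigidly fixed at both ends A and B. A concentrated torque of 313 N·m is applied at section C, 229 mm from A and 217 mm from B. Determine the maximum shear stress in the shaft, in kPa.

38900 kPa

With uniform GJ and both ends fixed, compatibility θ_AC = θ_CB gives T_A·a = T_B·b, together with T_A + T_B = T₀.
T_A = T₀·b/(a+b) = 313.0·217/446.0 = 152.3 N·m; T_B = 160.7 N·m.
τ in each portion: τ_AC = 3.69×10^7 Pa, τ_CB = 3.89×10^7 Pa; maximum is in CB.
τ_max = T_CB·r/J = 160.7·0.0138/5.70×10^-8 = 3.893×10^7 Pa.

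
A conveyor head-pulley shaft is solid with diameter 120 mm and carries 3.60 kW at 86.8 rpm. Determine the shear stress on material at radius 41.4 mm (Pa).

ω = 2π·86.8/60 = 9.090 rad/s, so T = P/ω = 3.60×10³ / 9.090 = 396.1 N·m.
J = πd⁴/32 = π(0.120)⁴/32 = 2.036×10^-5 m⁴.
Shear stress varies linearly with radius: τ = T·r/J = 396.1 × 0.0414 / 2.036×10^-5 = 8.054×10^5 Pa.

805000 Pa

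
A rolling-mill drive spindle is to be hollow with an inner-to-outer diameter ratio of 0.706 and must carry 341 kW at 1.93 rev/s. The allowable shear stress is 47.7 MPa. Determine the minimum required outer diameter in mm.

ω = 2π·1.93 = 12.13 rad/s, so T = P/ω = 341×10³ / 12.13 = 28120 N·m.
For a hollow shaft with d_i/d_o = 0.706: τ_max = 16T/(π d_o³ (1−k⁴)), so d_o = [16T/(π τ_allow (1−k⁴))]^(1/3) = [16·28120/(π·4.77×10^7·0.7516)]^(1/3) = 0.1587 m.

159 mm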